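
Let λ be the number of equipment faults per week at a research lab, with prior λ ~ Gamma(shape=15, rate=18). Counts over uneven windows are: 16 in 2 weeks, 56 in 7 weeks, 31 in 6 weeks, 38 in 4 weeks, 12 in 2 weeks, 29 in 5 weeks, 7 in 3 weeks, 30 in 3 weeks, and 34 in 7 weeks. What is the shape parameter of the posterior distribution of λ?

268

Total count: 16 + 56 + 31 + 38 + 12 + 29 + 7 + 30 + 34 = 253.
Total exposure: 2 + 7 + 6 + 4 + 2 + 5 + 3 + 3 + 7 = 39 weeks.
By Gamma–Poisson conjugacy, the posterior is Gamma(α + Σx, β + Σt) = Gamma(15 + 253, 18 + 39) = Gamma(268, 57).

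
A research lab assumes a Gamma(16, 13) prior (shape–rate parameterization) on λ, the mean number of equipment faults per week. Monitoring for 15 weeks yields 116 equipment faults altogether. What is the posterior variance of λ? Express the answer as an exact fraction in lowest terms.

33/196

Total count 116 over total exposure 15 weeks.
By Gamma–Poisson conjugacy, the posterior is Gamma(α + Σx, β + Σt) = Gamma(16 + 116, 13 + 15) = Gamma(132, 28).
Posterior variance = α'/β'² = 132/784 = 33/196.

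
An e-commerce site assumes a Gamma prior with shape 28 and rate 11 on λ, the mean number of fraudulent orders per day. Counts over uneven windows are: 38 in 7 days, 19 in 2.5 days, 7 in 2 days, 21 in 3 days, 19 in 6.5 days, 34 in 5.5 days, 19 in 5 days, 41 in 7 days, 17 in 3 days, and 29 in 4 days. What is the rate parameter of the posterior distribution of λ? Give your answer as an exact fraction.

113/2

Total count: 38 + 19 + 7 + 21 + 19 + 34 + 19 + 41 + 17 + 29 = 244.
Total exposure: 7 + 2.5 + 2 + 3 + 6.5 + 5.5 + 5 + 7 + 3 + 4 = 45.5 days.
The Gamma prior is conjugate for the Poisson rate, so λ | data ~ Gamma(28+244, 11+45.5) = Gamma(272, 113/2).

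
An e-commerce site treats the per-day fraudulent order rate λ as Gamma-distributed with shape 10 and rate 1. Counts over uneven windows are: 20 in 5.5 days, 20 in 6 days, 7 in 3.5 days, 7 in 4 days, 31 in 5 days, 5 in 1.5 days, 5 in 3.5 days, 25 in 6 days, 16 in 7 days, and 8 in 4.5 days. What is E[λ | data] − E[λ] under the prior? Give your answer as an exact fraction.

-642/95

Total count: 20 + 20 + 7 + 7 + 31 + 5 + 5 + 25 + 16 + 8 = 144.
Total exposure: 5.5 + 6 + 3.5 + 4 + 5 + 1.5 + 3.5 + 6 + 7 + 4.5 = 46.5 days.
Conjugate update: add total count to the shape and total exposure to the rate, giving Gamma(154, 95/2).
Posterior mean = 154/(95/2) = 308/95; prior mean = 10/1 = 10. Difference = 308/95 − 10 = -642/95.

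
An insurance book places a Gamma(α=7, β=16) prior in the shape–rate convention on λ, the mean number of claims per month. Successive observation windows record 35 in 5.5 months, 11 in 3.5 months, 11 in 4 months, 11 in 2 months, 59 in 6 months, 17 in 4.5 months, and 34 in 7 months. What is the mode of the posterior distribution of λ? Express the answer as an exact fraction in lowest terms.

Total count: 35 + 11 + 11 + 11 + 59 + 17 + 34 = 178.
Total exposure: 5.5 + 3.5 + 4 + 2 + 6 + 4.5 + 7 = 32.5 months.
Gamma(α, β) with Poisson data over total exposure Σt gives posterior Gamma(α+Σx, β+Σt) = Gamma(185, 97/2).
Posterior mode = (α'−1)/β' = 184/(97/2) = 368/97.

368/97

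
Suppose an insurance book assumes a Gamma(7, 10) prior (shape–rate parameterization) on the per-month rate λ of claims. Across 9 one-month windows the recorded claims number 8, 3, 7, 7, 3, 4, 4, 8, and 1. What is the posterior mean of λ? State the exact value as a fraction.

Total count: 8 + 3 + 7 + 7 + 3 + 4 + 4 + 8 + 1 = 45.
Total exposure: 9 months.
Conjugate update: add total count to the shape and total exposure to the rate, giving Gamma(52, 19).
Posterior mean = α'/β' = 52/19.

52/19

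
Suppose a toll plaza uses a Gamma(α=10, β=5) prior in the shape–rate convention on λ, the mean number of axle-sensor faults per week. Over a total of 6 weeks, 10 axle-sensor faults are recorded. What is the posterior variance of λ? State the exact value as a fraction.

Total count 10 over total exposure 6 weeks.
By Gamma–Poisson conjugacy, the posterior is Gamma(α + Σx, β + Σt) = Gamma(10 + 10, 5 + 6) = Gamma(20, 11).
Posterior variance = α'/β'² = 20/121.

20/121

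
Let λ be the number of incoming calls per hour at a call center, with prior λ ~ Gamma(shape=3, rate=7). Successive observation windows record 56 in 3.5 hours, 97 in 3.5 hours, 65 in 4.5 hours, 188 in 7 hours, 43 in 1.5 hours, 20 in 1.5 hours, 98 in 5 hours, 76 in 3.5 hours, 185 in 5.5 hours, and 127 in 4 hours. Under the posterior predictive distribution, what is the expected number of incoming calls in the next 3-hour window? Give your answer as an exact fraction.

1916/31

Total count: 56 + 97 + 65 + 188 + 43 + 20 + 98 + 76 + 185 + 127 = 955.
Total exposure: 3.5 + 3.5 + 4.5 + 7 + 1.5 + 1.5 + 5 + 3.5 + 5.5 + 4 = 39.5 hours.
Gamma(α, β) with Poisson data over total exposure Σt gives posterior Gamma(α+Σx, β+Σt) = Gamma(958, 93/2).
Predictive mean over a 3-hour window = T·E[λ|data] = 3·958/(93/2) = 1916/31.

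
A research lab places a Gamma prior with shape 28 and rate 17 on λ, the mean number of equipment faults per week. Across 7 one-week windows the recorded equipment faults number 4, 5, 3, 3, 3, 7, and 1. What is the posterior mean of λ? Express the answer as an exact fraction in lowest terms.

Total count: 4 + 5 + 3 + 3 + 3 + 7 + 1 = 26.
Total exposure: 7 weeks.
Conjugate update: add total count to the shape and total exposure to the rate, giving Gamma(54, 24).
Posterior mean = α'/β' = 54/24 = 9/4.

9/4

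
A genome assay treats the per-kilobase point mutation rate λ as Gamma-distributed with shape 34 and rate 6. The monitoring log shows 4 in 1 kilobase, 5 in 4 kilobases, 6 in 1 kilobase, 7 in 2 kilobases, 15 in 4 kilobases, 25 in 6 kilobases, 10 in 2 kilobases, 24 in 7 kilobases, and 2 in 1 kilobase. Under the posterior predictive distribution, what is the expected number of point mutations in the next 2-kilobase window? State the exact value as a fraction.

Total count: 4 + 5 + 6 + 7 + 15 + 25 + 10 + 24 + 2 = 98.
Total exposure: 1 + 4 + 1 + 2 + 4 + 6 + 2 + 7 + 1 = 28 kilobases.
Posterior: α' = 34 + 98 = 132, β' = 6 + 28 = 34.
Predictive mean over a 2-kilobase window = T·E[λ|data] = 2·132/34 = 132/17.

132/17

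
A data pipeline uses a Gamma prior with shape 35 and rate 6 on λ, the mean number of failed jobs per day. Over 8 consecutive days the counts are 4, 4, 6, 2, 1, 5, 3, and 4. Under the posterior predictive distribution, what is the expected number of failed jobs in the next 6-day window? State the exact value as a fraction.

Total count: 4 + 4 + 6 + 2 + 1 + 5 + 3 + 4 = 29.
Total exposure: 8 days.
Posterior: α' = 35 + 29 = 64, β' = 6 + 8 = 14.
Predictive mean over a 6-day window = T·E[λ|data] = 6·64/14 = 192/7.

192/7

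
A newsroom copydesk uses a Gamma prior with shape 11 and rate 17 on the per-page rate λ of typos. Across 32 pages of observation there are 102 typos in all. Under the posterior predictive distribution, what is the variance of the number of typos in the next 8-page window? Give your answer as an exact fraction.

51528/2401

Total count 102 over total exposure 32 pages.
The Gamma prior is conjugate for the Poisson rate, so λ | data ~ Gamma(11+102, 17+32) = Gamma(113, 49).
The posterior predictive for a window of length T is Negative Binomial with variance T·α'·(β'+T)/β'² = 8·113·57/2401 = 51528/2401.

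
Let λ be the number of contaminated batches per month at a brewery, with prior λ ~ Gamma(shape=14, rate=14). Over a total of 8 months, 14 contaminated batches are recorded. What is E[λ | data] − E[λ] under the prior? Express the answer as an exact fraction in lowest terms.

3/11

Total count 14 over total exposure 8 months.
Conjugate update: add total count to the shape and total exposure to the rate, giving Gamma(28, 22).
Posterior mean = 28/22 = 14/11; prior mean = 14/14 = 1. Difference = 14/11 − 1 = 3/11.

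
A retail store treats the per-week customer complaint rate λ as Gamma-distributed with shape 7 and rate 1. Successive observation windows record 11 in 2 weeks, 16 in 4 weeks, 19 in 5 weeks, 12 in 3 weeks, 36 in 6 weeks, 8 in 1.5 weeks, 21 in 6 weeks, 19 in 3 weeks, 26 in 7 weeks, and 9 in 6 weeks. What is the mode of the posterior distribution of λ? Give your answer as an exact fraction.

Total count: 11 + 16 + 19 + 12 + 36 + 8 + 21 + 19 + 26 + 9 = 177.
Total exposure: 2 + 4 + 5 + 3 + 6 + 1.5 + 6 + 3 + 7 + 6 = 43.5 weeks.
Gamma(α, β) with Poisson data over total exposure Σt gives posterior Gamma(α+Σx, β+Σt) = Gamma(184, 89/2).
Posterior mode = (α'−1)/β' = 183/(89/2) = 366/89.

366/89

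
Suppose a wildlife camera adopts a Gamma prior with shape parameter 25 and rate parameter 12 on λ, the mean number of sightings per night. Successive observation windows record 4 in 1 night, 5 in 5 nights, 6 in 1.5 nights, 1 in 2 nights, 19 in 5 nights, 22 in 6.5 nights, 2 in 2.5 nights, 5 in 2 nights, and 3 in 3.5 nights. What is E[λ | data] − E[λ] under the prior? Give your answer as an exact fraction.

Total count: 4 + 5 + 6 + 1 + 19 + 22 + 2 + 5 + 3 = 67.
Total exposure: 1 + 5 + 1.5 + 2 + 5 + 6.5 + 2.5 + 2 + 3.5 = 29 nights.
Posterior: α' = 25 + 67 = 92, β' = 12 + 29 = 41.
Posterior mean = 92/41 = 92/41; prior mean = 25/12 = 25/12. Difference = 92/41 − 25/12 = 79/492.

79/492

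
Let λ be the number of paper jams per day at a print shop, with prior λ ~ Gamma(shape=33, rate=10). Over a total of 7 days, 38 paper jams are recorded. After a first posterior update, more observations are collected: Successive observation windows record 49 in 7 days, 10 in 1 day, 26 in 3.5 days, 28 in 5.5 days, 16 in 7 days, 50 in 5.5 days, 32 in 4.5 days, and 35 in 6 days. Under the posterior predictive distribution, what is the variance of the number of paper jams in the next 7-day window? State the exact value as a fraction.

142016/3249

Total count 38 over total exposure 7 days.
After the first batch: Gamma(33 + 38, 10 + 7) = Gamma(71, 17).
Total count: 49 + 10 + 26 + 28 + 16 + 50 + 32 + 35 = 246.
Total exposure: 7 + 1 + 3.5 + 5.5 + 7 + 5.5 + 4.5 + 6 = 40 days.
After the second batch: Gamma(71 + 246, 17 + 40) = Gamma(317, 57).
The posterior predictive for a window of length T is Negative Binomial with variance T·α'·(β'+T)/β'² = 7·317·64/3249 = 142016/3249.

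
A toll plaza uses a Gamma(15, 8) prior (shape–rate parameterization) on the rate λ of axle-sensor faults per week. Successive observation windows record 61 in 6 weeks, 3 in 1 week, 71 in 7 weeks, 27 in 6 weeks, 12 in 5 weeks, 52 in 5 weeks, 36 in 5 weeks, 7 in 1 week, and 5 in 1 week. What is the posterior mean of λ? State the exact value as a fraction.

289/45

Total count: 61 + 3 + 71 + 27 + 12 + 52 + 36 + 7 + 5 = 274.
Total exposure: 6 + 1 + 7 + 6 + 5 + 5 + 5 + 1 + 1 = 37 weeks.
Conjugate update: add total count to the shape and total exposure to the rate, giving Gamma(289, 45).
Posterior mean = α'/β' = 289/45.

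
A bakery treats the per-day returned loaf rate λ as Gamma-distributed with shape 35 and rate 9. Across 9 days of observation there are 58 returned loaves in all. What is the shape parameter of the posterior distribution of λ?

Total count 58 over total exposure 9 days.
By Gamma–Poisson conjugacy, the posterior is Gamma(α + Σx, β + Σt) = Gamma(35 + 58, 9 + 9) = Gamma(93, 18).

93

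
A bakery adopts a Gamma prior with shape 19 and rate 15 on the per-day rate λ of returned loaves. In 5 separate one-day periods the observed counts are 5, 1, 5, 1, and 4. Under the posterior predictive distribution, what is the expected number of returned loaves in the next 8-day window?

14

Total count: 5 + 1 + 5 + 1 + 4 = 16.
Total exposure: 5 days.
Posterior: α' = 19 + 16 = 35, β' = 15 + 5 = 20.
Predictive mean over an 8-day window = T·E[λ|data] = 8·35/20 = 14.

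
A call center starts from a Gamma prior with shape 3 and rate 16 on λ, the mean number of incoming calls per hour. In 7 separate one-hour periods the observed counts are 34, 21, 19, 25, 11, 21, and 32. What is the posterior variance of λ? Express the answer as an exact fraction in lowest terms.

166/529

Total count: 34 + 21 + 19 + 25 + 11 + 21 + 32 = 163.
Total exposure: 7 hours.
By Gamma–Poisson conjugacy, the posterior is Gamma(α + Σx, β + Σt) = Gamma(3 + 163, 16 + 7) = Gamma(166, 23).
Posterior variance = α'/β'² = 166/529.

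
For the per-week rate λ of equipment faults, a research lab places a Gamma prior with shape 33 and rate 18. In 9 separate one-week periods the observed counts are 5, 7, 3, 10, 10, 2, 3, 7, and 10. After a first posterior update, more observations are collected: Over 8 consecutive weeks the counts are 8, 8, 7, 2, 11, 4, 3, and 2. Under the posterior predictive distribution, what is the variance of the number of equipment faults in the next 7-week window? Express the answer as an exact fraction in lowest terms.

Total count: 5 + 7 + 3 + 10 + 10 + 2 + 3 + 7 + 10 = 57.
Total exposure: 9 weeks.
After the first batch: Gamma(33 + 57, 18 + 9) = Gamma(90, 27).
Total count: 8 + 8 + 7 + 2 + 11 + 4 + 3 + 2 = 45.
Total exposure: 8 weeks.
After the second batch: Gamma(90 + 45, 27 + 8) = Gamma(135, 35).
The posterior predictive for a window of length T is Negative Binomial with variance T·α'·(β'+T)/β'² = 7·135·42/1225 = 162/5.

162/5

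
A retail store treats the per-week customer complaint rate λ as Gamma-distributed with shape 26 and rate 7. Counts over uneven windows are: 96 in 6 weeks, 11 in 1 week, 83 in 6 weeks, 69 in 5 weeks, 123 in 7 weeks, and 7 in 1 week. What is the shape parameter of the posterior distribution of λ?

Total count: 96 + 11 + 83 + 69 + 123 + 7 = 389.
Total exposure: 6 + 1 + 6 + 5 + 7 + 1 = 26 weeks.
Posterior: α' = 26 + 389 = 415, β' = 7 + 26 = 33.

415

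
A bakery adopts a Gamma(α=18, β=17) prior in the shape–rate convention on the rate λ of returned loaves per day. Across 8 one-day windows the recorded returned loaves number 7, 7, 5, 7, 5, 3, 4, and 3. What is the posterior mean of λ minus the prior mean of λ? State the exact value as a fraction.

553/425

Total count: 7 + 7 + 5 + 7 + 5 + 3 + 4 + 3 = 41.
Total exposure: 8 days.
Posterior: α' = 18 + 41 = 59, β' = 17 + 8 = 25.
Posterior mean = 59/25 = 59/25; prior mean = 18/17 = 18/17. Difference = 59/25 − 18/17 = 553/425.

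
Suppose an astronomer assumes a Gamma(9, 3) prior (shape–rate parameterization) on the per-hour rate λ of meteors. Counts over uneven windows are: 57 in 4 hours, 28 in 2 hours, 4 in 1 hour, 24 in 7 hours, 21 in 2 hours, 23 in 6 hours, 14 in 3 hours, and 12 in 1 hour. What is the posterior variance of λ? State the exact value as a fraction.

Total count: 57 + 28 + 4 + 24 + 21 + 23 + 14 + 12 = 183.
Total exposure: 4 + 2 + 1 + 7 + 2 + 6 + 3 + 1 = 26 hours.
Posterior: α' = 9 + 183 = 192, β' = 3 + 26 = 29.
Posterior variance = α'/β'² = 192/841.

192/841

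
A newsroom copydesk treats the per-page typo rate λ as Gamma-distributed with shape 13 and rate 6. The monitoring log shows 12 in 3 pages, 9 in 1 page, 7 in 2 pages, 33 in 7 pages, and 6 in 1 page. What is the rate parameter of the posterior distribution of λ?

20

Total count: 12 + 9 + 7 + 33 + 6 = 67.
Total exposure: 3 + 1 + 2 + 7 + 1 = 14 pages.
Conjugate update: add total count to the shape and total exposure to the rate, giving Gamma(80, 20).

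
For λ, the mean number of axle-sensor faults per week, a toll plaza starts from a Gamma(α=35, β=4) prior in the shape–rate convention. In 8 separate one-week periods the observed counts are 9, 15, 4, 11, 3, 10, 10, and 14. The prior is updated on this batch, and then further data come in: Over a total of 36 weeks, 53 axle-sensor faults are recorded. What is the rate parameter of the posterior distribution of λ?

Total count: 9 + 15 + 4 + 11 + 3 + 10 + 10 + 14 = 76.
Total exposure: 8 weeks.
After the first batch: Gamma(35 + 76, 4 + 8) = Gamma(111, 12).
Total count 53 over total exposure 36 weeks.
After the second batch: Gamma(111 + 53, 12 + 36) = Gamma(164, 48).

48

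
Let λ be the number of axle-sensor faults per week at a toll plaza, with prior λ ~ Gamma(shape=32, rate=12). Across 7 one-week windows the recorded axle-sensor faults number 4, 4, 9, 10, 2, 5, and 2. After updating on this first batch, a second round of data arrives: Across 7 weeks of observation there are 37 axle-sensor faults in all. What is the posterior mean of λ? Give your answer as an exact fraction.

105/26

Total count: 4 + 4 + 9 + 10 + 2 + 5 + 2 = 36.
Total exposure: 7 weeks.
After the first batch: Gamma(32 + 36, 12 + 7) = Gamma(68, 19).
Total count 37 over total exposure 7 weeks.
After the second batch: Gamma(68 + 37, 19 + 7) = Gamma(105, 26).
Posterior mean = α'/β' = 105/26.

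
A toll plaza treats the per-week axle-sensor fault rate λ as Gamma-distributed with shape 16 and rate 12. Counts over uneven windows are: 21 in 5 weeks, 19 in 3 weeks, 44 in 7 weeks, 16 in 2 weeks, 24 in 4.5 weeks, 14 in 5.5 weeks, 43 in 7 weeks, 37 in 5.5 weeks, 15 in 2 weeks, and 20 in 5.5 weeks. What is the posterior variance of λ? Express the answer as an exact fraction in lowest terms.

Total count: 21 + 19 + 44 + 16 + 24 + 14 + 43 + 37 + 15 + 20 = 253.
Total exposure: 5 + 3 + 7 + 2 + 4.5 + 5.5 + 7 + 5.5 + 2 + 5.5 = 47 weeks.
Posterior: α' = 16 + 253 = 269, β' = 12 + 47 = 59.
Posterior variance = α'/β'² = 269/3481.

269/3481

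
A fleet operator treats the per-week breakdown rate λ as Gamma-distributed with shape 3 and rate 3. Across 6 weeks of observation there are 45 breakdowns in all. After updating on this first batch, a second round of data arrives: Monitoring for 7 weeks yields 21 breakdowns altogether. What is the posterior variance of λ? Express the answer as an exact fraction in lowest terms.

Total count 45 over total exposure 6 weeks.
After the first batch: Gamma(3 + 45, 3 + 6) = Gamma(48, 9).
Total count 21 over total exposure 7 weeks.
After the second batch: Gamma(48 + 21, 9 + 7) = Gamma(69, 16).
Posterior variance = α'/β'² = 69/256.

69/256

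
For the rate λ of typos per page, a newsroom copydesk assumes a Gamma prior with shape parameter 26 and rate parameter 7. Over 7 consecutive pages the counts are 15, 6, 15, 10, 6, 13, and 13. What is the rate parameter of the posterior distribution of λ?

Total count: 15 + 6 + 15 + 10 + 6 + 13 + 13 = 78.
Total exposure: 7 pages.
The Gamma prior is conjugate for the Poisson rate, so λ | data ~ Gamma(26+78, 7+7) = Gamma(104, 14).

14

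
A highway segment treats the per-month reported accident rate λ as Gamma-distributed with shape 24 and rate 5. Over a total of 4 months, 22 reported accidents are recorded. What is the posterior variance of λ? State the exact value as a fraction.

46/81

Total count 22 over total exposure 4 months.
Gamma(α, β) with Poisson data over total exposure Σt gives posterior Gamma(α+Σx, β+Σt) = Gamma(46, 9).
Posterior variance = α'/β'² = 46/81.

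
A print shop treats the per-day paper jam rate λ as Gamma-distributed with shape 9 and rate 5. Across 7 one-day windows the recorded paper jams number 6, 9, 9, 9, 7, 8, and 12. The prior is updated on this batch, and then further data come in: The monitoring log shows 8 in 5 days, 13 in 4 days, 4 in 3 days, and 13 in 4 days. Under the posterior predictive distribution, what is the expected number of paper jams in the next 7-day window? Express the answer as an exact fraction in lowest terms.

107/4

Total count: 6 + 9 + 9 + 9 + 7 + 8 + 12 = 60.
Total exposure: 7 days.
After the first batch: Gamma(9 + 60, 5 + 7) = Gamma(69, 12).
Total count: 8 + 13 + 4 + 13 = 38.
Total exposure: 5 + 4 + 3 + 4 = 16 days.
After the second batch: Gamma(69 + 38, 12 + 16) = Gamma(107, 28).
Predictive mean over a 7-day window = T·E[λ|data] = 7·107/28 = 107/4.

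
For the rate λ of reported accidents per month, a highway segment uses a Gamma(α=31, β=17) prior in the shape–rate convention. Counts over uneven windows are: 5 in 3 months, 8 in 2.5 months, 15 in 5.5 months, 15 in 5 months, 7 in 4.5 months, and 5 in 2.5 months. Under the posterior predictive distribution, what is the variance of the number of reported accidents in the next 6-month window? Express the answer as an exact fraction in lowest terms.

2967/200

Total count: 5 + 8 + 15 + 15 + 7 + 5 = 55.
Total exposure: 3 + 2.5 + 5.5 + 5 + 4.5 + 2.5 = 23 months.
The Gamma prior is conjugate for the Poisson rate, so λ | data ~ Gamma(31+55, 17+23) = Gamma(86, 40).
The posterior predictive for a window of length T is Negative Binomial with variance T·α'·(β'+T)/β'² = 6·86·46/1600 = 2967/200.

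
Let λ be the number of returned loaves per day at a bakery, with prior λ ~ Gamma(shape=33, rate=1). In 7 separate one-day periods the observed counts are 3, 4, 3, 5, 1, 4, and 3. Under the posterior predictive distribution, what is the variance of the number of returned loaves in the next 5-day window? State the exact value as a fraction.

455/8

Total count: 3 + 4 + 3 + 5 + 1 + 4 + 3 = 23.
Total exposure: 7 days.
By Gamma–Poisson conjugacy, the posterior is Gamma(α + Σx, β + Σt) = Gamma(33 + 23, 1 + 7) = Gamma(56, 8).
The posterior predictive for a window of length T is Negative Binomial with variance T·α'·(β'+T)/β'² = 5·56·13/64 = 455/8.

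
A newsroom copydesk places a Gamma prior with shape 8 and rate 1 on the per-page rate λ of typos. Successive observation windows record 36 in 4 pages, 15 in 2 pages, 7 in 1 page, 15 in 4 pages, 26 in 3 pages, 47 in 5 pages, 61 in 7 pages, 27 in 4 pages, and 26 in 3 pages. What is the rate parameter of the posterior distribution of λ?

Total count: 36 + 15 + 7 + 15 + 26 + 47 + 61 + 27 + 26 = 260.
Total exposure: 4 + 2 + 1 + 4 + 3 + 5 + 7 + 4 + 3 = 33 pages.
Posterior: α' = 8 + 260 = 268, β' = 1 + 33 = 34.

34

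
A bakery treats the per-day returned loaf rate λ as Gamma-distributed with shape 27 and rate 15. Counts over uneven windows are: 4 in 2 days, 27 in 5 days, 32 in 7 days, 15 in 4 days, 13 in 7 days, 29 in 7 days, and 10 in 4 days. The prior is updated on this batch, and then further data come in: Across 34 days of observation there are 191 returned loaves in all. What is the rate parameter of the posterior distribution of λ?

85

Total count: 4 + 27 + 32 + 15 + 13 + 29 + 10 = 130.
Total exposure: 2 + 5 + 7 + 4 + 7 + 7 + 4 = 36 days.
After the first batch: Gamma(27 + 130, 15 + 36) = Gamma(157, 51).
Total count 191 over total exposure 34 days.
After the second batch: Gamma(157 + 191, 51 + 34) = Gamma(348, 85).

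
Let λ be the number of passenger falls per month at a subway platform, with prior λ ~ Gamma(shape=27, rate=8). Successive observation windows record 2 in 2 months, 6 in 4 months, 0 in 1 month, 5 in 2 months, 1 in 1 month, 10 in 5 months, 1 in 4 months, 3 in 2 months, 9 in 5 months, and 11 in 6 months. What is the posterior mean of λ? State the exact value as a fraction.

15/8

Total count: 2 + 6 + 0 + 5 + 1 + 10 + 1 + 3 + 9 + 11 = 48.
Total exposure: 2 + 4 + 1 + 2 + 1 + 5 + 4 + 2 + 5 + 6 = 32 months.
Gamma(α, β) with Poisson data over total exposure Σt gives posterior Gamma(α+Σx, β+Σt) = Gamma(75, 40).
Posterior mean = α'/β' = 75/40 = 15/8.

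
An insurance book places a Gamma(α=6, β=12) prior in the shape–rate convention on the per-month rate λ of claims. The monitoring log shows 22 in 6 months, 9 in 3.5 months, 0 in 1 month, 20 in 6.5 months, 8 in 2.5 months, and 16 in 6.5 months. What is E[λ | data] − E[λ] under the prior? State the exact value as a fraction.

31/19

Total count: 22 + 9 + 0 + 20 + 8 + 16 = 75.
Total exposure: 6 + 3.5 + 1 + 6.5 + 2.5 + 6.5 = 26 months.
The Gamma prior is conjugate for the Poisson rate, so λ | data ~ Gamma(6+75, 12+26) = Gamma(81, 38).
Posterior mean = 81/38 = 81/38; prior mean = 6/12 = 1/2. Difference = 81/38 − 1/2 = 31/19.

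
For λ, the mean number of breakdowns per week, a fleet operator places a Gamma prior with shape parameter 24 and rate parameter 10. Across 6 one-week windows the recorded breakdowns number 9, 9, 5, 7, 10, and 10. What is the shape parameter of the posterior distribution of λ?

Total count: 9 + 9 + 5 + 7 + 10 + 10 = 50.
Total exposure: 6 weeks.
By Gamma–Poisson conjugacy, the posterior is Gamma(α + Σx, β + Σt) = Gamma(24 + 50, 10 + 6) = Gamma(74, 16).

74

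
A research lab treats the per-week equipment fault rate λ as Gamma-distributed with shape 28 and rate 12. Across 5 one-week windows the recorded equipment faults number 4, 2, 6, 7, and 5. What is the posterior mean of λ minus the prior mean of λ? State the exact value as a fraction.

37/51

Total count: 4 + 2 + 6 + 7 + 5 = 24.
Total exposure: 5 weeks.
The Gamma prior is conjugate for the Poisson rate, so λ | data ~ Gamma(28+24, 12+5) = Gamma(52, 17).
Posterior mean = 52/17 = 52/17; prior mean = 28/12 = 7/3. Difference = 52/17 − 7/3 = 37/51.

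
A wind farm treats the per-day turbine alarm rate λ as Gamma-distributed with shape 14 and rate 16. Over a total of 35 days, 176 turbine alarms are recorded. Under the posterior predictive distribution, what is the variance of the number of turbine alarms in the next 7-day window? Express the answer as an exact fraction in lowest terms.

Total count 176 over total exposure 35 days.
Gamma(α, β) with Poisson data over total exposure Σt gives posterior Gamma(α+Σx, β+Σt) = Gamma(190, 51).
The posterior predictive for a window of length T is Negative Binomial with variance T·α'·(β'+T)/β'² = 7·190·58/2601 = 77140/2601.

77140/2601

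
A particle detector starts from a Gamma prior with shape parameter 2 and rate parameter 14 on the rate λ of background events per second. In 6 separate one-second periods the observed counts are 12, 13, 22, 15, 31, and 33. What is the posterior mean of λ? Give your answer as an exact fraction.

32/5

Total count: 12 + 13 + 22 + 15 + 31 + 33 = 126.
Total exposure: 6 seconds.
The Gamma prior is conjugate for the Poisson rate, so λ | data ~ Gamma(2+126, 14+6) = Gamma(128, 20).
Posterior mean = α'/β' = 128/20 = 32/5.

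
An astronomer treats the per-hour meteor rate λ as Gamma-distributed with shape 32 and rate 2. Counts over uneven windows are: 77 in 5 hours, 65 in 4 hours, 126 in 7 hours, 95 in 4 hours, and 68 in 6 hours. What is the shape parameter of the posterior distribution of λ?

Total count: 77 + 65 + 126 + 95 + 68 = 431.
Total exposure: 5 + 4 + 7 + 4 + 6 = 26 hours.
Gamma(α, β) with Poisson data over total exposure Σt gives posterior Gamma(α+Σx, β+Σt) = Gamma(463, 28).

463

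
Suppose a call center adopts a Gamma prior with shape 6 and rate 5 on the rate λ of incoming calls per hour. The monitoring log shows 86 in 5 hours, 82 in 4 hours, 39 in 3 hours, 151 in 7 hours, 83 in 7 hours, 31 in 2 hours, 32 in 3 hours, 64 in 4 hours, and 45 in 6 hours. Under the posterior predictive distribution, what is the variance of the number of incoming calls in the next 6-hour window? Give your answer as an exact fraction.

48282/529

Total count: 86 + 82 + 39 + 151 + 83 + 31 + 32 + 64 + 45 = 613.
Total exposure: 5 + 4 + 3 + 7 + 7 + 2 + 3 + 4 + 6 = 41 hours.
Conjugate update: add total count to the shape and total exposure to the rate, giving Gamma(619, 46).
The posterior predictive for a window of length T is Negative Binomial with variance T·α'·(β'+T)/β'² = 6·619·52/2116 = 48282/529.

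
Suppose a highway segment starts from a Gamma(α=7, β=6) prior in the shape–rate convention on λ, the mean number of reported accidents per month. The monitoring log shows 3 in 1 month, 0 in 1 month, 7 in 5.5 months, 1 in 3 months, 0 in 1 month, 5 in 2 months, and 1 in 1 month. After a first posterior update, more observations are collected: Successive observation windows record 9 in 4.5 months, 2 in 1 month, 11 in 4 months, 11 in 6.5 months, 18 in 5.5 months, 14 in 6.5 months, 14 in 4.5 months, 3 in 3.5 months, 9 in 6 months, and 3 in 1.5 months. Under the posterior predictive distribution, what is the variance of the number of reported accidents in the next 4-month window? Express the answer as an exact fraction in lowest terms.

1003/128

Total count: 3 + 0 + 7 + 1 + 0 + 5 + 1 = 17.
Total exposure: 1 + 1 + 5.5 + 3 + 1 + 2 + 1 = 14.5 months.
After the first batch: Gamma(7 + 17, 6 + 14.5) = Gamma(24, 41/2).
Total count: 9 + 2 + 11 + 11 + 18 + 14 + 14 + 3 + 9 + 3 = 94.
Total exposure: 4.5 + 1 + 4 + 6.5 + 5.5 + 6.5 + 4.5 + 3.5 + 6 + 1.5 = 43.5 months.
After the second batch: Gamma(24 + 94, 41/2 + 43.5) = Gamma(118, 64).
The posterior predictive for a window of length T is Negative Binomial with variance T·α'·(β'+T)/β'² = 4·118·68/4096 = 1003/128.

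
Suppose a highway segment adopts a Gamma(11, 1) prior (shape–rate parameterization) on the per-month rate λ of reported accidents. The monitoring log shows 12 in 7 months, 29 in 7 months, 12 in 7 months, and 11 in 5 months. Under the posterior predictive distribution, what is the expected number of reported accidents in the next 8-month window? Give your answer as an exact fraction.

200/9

Total count: 12 + 29 + 12 + 11 = 64.
Total exposure: 7 + 7 + 7 + 5 = 26 months.
Gamma(α, β) with Poisson data over total exposure Σt gives posterior Gamma(α+Σx, β+Σt) = Gamma(75, 27).
Predictive mean over an 8-month window = T·E[λ|data] = 8·75/27 = 200/9.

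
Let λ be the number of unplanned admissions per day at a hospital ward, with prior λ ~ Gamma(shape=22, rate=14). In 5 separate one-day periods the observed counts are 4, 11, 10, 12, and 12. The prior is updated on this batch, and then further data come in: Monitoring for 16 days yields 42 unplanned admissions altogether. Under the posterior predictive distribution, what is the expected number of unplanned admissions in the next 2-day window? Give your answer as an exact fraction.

226/35

Total count: 4 + 11 + 10 + 12 + 12 = 49.
Total exposure: 5 days.
After the first batch: Gamma(22 + 49, 14 + 5) = Gamma(71, 19).
Total count 42 over total exposure 16 days.
After the second batch: Gamma(71 + 42, 19 + 16) = Gamma(113, 35).
Predictive mean over a 2-day window = T·E[λ|data] = 2·113/35 = 226/35.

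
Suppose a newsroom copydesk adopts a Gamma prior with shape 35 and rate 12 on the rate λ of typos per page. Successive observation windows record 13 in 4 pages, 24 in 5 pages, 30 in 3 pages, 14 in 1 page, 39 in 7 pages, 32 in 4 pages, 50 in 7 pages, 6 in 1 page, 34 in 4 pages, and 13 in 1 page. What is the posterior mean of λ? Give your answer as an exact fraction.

Total count: 13 + 24 + 30 + 14 + 39 + 32 + 50 + 6 + 34 + 13 = 255.
Total exposure: 4 + 5 + 3 + 1 + 7 + 4 + 7 + 1 + 4 + 1 = 37 pages.
By Gamma–Poisson conjugacy, the posterior is Gamma(α + Σx, β + Σt) = Gamma(35 + 255, 12 + 37) = Gamma(290, 49).
Posterior mean = α'/β' = 290/49.

290/49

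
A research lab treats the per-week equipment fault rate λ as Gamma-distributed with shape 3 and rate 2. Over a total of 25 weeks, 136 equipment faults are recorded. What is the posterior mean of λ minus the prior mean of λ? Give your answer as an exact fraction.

197/54

Total count 136 over total exposure 25 weeks.
The Gamma prior is conjugate for the Poisson rate, so λ | data ~ Gamma(3+136, 2+25) = Gamma(139, 27).
Posterior mean = 139/27 = 139/27; prior mean = 3/2 = 3/2. Difference = 139/27 − 3/2 = 197/54.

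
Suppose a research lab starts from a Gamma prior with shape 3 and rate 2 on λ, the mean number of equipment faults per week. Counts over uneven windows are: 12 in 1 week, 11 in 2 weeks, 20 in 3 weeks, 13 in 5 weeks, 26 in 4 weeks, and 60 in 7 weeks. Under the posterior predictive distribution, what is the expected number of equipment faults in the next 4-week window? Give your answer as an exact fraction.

Total count: 12 + 11 + 20 + 13 + 26 + 60 = 142.
Total exposure: 1 + 2 + 3 + 5 + 4 + 7 = 22 weeks.
Gamma(α, β) with Poisson data over total exposure Σt gives posterior Gamma(α+Σx, β+Σt) = Gamma(145, 24).
Predictive mean over a 4-week window = T·E[λ|data] = 4·145/24 = 145/6.

145/6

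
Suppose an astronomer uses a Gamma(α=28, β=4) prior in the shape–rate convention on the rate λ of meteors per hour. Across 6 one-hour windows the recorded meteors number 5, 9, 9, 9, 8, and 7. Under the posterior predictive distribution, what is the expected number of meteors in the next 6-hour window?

45

Total count: 5 + 9 + 9 + 9 + 8 + 7 = 47.
Total exposure: 6 hours.
Gamma(α, β) with Poisson data over total exposure Σt gives posterior Gamma(α+Σx, β+Σt) = Gamma(75, 10).
Predictive mean over a 6-hour window = T·E[λ|data] = 6·75/10 = 45.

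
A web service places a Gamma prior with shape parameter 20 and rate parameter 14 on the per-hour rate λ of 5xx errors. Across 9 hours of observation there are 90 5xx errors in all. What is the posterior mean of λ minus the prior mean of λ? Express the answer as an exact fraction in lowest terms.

Total count 90 over total exposure 9 hours.
The Gamma prior is conjugate for the Poisson rate, so λ | data ~ Gamma(20+90, 14+9) = Gamma(110, 23).
Posterior mean = 110/23 = 110/23; prior mean = 20/14 = 10/7. Difference = 110/23 − 10/7 = 540/161.

540/161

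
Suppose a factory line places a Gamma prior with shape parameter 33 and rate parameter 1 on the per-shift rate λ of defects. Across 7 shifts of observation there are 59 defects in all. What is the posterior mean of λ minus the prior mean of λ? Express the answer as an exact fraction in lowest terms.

Total count 59 over total exposure 7 shifts.
Posterior: α' = 33 + 59 = 92, β' = 1 + 7 = 8.
Posterior mean = 92/8 = 23/2; prior mean = 33/1 = 33. Difference = 23/2 − 33 = -43/2.

-43/2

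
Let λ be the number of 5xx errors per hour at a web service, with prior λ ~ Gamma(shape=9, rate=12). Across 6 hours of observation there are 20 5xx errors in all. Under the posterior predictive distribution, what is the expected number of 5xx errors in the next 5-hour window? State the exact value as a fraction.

145/18

Total count 20 over total exposure 6 hours.
Gamma(α, β) with Poisson data over total exposure Σt gives posterior Gamma(α+Σx, β+Σt) = Gamma(29, 18).
Predictive mean over a 5-hour window = T·E[λ|data] = 5·29/18 = 145/18.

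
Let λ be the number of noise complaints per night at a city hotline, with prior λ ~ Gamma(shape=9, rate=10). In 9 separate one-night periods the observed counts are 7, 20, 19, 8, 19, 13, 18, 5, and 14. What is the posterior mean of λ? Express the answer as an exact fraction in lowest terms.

Total count: 7 + 20 + 19 + 8 + 19 + 13 + 18 + 5 + 14 = 123.
Total exposure: 9 nights.
The Gamma prior is conjugate for the Poisson rate, so λ | data ~ Gamma(9+123, 10+9) = Gamma(132, 19).
Posterior mean = α'/β' = 132/19.

132/19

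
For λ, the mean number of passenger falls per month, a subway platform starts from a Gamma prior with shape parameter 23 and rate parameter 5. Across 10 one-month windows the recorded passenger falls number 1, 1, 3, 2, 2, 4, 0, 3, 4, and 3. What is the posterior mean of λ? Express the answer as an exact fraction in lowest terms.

46/15

Total count: 1 + 1 + 3 + 2 + 2 + 4 + 0 + 3 + 4 + 3 = 23.
Total exposure: 10 months.
By Gamma–Poisson conjugacy, the posterior is Gamma(α + Σx, β + Σt) = Gamma(23 + 23, 5 + 10) = Gamma(46, 15).
Posterior mean = α'/β' = 46/15.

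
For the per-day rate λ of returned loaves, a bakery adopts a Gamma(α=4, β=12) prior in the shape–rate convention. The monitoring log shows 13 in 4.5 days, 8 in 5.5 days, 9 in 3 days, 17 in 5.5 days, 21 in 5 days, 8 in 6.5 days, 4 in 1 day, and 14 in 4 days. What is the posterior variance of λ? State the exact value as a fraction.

98/2209

Total count: 13 + 8 + 9 + 17 + 21 + 8 + 4 + 14 = 94.
Total exposure: 4.5 + 5.5 + 3 + 5.5 + 5 + 6.5 + 1 + 4 = 35 days.
Posterior: α' = 4 + 94 = 98, β' = 12 + 35 = 47.
Posterior variance = α'/β'² = 98/2209.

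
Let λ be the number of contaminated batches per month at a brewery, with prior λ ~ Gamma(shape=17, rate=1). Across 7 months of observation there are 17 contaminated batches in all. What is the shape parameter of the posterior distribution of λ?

34

Total count 17 over total exposure 7 months.
Gamma(α, β) with Poisson data over total exposure Σt gives posterior Gamma(α+Σx, β+Σt) = Gamma(34, 8).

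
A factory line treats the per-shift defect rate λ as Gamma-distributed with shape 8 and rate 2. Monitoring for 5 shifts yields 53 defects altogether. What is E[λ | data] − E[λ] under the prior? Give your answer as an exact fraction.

Total count 53 over total exposure 5 shifts.
Gamma(α, β) with Poisson data over total exposure Σt gives posterior Gamma(α+Σx, β+Σt) = Gamma(61, 7).
Posterior mean = 61/7 = 61/7; prior mean = 8/2 = 4. Difference = 61/7 − 4 = 33/7.

33/7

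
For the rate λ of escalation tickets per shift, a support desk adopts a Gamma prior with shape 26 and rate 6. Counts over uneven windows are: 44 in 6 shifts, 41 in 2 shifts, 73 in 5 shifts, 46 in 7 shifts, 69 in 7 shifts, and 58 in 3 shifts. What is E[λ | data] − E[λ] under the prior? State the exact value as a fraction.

67/12

Total count: 44 + 41 + 73 + 46 + 69 + 58 = 331.
Total exposure: 6 + 2 + 5 + 7 + 7 + 3 = 30 shifts.
Gamma(α, β) with Poisson data over total exposure Σt gives posterior Gamma(α+Σx, β+Σt) = Gamma(357, 36).
Posterior mean = 357/36 = 119/12; prior mean = 26/6 = 13/3. Difference = 119/12 − 13/3 = 67/12.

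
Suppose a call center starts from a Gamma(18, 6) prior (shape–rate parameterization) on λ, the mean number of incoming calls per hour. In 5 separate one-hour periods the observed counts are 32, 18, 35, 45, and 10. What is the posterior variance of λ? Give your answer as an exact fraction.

158/121

Total count: 32 + 18 + 35 + 45 + 10 = 140.
Total exposure: 5 hours.
The Gamma prior is conjugate for the Poisson rate, so λ | data ~ Gamma(18+140, 6+5) = Gamma(158, 11).
Posterior variance = α'/β'² = 158/121.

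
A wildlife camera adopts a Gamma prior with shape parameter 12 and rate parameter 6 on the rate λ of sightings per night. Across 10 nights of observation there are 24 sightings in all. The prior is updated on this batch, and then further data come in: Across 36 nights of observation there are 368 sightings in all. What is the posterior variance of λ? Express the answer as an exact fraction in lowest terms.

Total count 24 over total exposure 10 nights.
After the first batch: Gamma(12 + 24, 6 + 10) = Gamma(36, 16).
Total count 368 over total exposure 36 nights.
After the second batch: Gamma(36 + 368, 16 + 36) = Gamma(404, 52).
Posterior variance = α'/β'² = 404/2704 = 101/676.

101/676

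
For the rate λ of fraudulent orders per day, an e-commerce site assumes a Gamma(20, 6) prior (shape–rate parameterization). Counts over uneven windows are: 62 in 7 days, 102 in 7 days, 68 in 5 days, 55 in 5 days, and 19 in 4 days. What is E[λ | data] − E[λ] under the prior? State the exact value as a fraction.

319/51

Total count: 62 + 102 + 68 + 55 + 19 = 306.
Total exposure: 7 + 7 + 5 + 5 + 4 = 28 days.
Gamma(α, β) with Poisson data over total exposure Σt gives posterior Gamma(α+Σx, β+Σt) = Gamma(326, 34).
Posterior mean = 326/34 = 163/17; prior mean = 20/6 = 10/3. Difference = 163/17 − 10/3 = 319/51.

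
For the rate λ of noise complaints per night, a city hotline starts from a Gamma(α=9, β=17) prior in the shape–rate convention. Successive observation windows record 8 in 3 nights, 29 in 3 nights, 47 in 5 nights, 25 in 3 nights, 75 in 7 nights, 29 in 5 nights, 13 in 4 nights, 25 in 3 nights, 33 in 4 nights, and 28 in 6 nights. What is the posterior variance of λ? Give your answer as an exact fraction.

107/1200

Total count: 8 + 29 + 47 + 25 + 75 + 29 + 13 + 25 + 33 + 28 = 312.
Total exposure: 3 + 3 + 5 + 3 + 7 + 5 + 4 + 3 + 4 + 6 = 43 nights.
Conjugate update: add total count to the shape and total exposure to the rate, giving Gamma(321, 60).
Posterior variance = α'/β'² = 321/3600 = 107/1200.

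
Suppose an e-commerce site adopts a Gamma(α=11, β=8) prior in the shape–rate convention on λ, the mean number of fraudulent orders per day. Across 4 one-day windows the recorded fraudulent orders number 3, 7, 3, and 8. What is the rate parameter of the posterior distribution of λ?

Total count: 3 + 7 + 3 + 8 = 21.
Total exposure: 4 days.
The Gamma prior is conjugate for the Poisson rate, so λ | data ~ Gamma(11+21, 8+4) = Gamma(32, 12).

12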